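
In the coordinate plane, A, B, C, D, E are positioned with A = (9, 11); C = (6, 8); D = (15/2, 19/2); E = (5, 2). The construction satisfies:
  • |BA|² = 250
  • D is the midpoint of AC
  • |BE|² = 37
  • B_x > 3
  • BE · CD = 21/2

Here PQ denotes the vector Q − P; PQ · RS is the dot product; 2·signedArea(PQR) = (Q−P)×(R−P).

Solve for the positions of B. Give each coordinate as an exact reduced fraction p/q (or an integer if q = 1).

1. B_x = 4  [line -3/2·x + -3/2·y + 0 = 0 ∩ |BE|² = 37]
2. B_y = -4  [line -3/2·x + -3/2·y + 0 = 0 ∩ |BE|² = 37]
   → B = (4, -4)

B = (4, -4)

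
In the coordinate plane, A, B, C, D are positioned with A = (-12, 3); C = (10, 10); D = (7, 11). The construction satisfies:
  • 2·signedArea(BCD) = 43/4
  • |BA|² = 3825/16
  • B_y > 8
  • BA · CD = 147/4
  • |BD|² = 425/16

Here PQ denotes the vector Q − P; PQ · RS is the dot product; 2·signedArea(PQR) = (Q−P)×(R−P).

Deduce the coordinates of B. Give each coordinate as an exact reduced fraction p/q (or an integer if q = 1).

1. B_x = 9/4  [2·signedArea(BCD) = 43/4 ∩ BA · CD = 147/4]
2. B_y = 9  [2·signedArea(BCD) = 43/4 ∩ BA · CD = 147/4]
   → B = (9/4, 9)

B = (9/4, 9)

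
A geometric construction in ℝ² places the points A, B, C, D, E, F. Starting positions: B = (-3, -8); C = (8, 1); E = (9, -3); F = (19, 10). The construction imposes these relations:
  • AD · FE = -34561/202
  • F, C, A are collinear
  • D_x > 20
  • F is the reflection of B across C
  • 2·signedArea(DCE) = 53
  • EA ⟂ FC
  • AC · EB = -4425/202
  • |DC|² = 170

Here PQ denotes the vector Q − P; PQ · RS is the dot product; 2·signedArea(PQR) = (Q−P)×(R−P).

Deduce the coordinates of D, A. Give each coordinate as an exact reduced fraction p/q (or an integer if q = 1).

1. D_x = 21  [line 4·x + 1·y + -86 = 0 ∩ |DC|² = 170]
2. D_y = 2  [line 4·x + 1·y + -86 = 0 ∩ |DC|² = 170]
   → D = (21, 2)
3. A_x = 1341/202  [F, C, A are collinear ∩ EA ⟂ FC]
4. A_y = -23/202  [F, C, A are collinear ∩ EA ⟂ FC]
   → A = (1341/202, -23/202)

A = (1341/202, -23/202)
D = (21, 2)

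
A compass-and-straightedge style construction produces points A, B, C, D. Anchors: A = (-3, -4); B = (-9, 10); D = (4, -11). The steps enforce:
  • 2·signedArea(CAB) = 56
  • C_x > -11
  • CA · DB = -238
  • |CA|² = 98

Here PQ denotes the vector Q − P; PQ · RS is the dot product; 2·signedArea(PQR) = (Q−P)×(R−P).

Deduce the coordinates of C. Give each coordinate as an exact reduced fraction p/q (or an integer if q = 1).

1. C_x = -10  [2·signedArea(CAB) = 56 ∩ CA · DB = -238]
2. C_y = 3  [2·signedArea(CAB) = 56 ∩ CA · DB = -238]
   → C = (-10, 3)

C = (-10, 3)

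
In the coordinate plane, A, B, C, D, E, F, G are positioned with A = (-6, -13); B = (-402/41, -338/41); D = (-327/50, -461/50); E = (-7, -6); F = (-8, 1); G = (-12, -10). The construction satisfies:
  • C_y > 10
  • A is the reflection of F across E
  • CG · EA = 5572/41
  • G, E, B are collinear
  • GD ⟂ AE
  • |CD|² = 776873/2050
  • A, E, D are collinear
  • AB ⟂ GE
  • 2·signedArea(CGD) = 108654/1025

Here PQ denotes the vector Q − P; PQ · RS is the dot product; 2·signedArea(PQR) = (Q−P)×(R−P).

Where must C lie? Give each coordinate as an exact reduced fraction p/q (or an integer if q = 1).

C = (-254/41, 420/41)

1. C_x = -254/41  [line -39/50·x + 273/50·y + -62283/1025 = 0 ∩ |CD|² = 776873/2050]
2. C_y = 420/41  [line -39/50·x + 273/50·y + -62283/1025 = 0 ∩ |CD|² = 776873/2050]
   → C = (-254/41, 420/41)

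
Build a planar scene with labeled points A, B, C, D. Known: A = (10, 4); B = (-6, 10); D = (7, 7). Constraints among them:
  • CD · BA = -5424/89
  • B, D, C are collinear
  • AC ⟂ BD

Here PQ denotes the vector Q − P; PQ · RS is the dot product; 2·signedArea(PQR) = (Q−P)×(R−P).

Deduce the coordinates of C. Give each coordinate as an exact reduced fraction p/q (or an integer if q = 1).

C = (935/89, 551/89)

1. C_x = 935/89  [B, D, C are collinear ∩ AC ⟂ BD]
2. C_y = 551/89  [B, D, C are collinear ∩ AC ⟂ BD]
   → C = (935/89, 551/89)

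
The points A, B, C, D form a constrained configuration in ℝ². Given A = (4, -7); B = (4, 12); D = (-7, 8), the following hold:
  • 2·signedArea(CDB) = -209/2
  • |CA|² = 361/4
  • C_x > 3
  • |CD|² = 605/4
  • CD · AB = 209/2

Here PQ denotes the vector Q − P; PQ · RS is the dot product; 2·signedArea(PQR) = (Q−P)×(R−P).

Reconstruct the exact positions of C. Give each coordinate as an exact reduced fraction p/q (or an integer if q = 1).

C = (4, 5/2)

1. C_x = 4  [CD · AB = 209/2 ∩ 2·signedArea(CDB) = -209/2]
2. C_y = 5/2  [CD · AB = 209/2 ∩ 2·signedArea(CDB) = -209/2]
   → C = (4, 5/2)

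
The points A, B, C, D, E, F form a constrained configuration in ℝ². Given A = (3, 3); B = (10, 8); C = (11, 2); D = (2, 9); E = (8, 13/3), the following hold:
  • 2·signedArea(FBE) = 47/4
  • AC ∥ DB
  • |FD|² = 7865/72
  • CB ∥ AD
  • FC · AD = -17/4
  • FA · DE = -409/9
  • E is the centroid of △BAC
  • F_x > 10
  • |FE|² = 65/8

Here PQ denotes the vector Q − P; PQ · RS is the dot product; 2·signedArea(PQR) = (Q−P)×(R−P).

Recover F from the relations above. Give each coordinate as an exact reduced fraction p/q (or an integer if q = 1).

1. F_x = 41/4  [2·signedArea(FBE) = 47/4 ∩ FC · AD = -17/4]
2. F_y = 31/12  [2·signedArea(FBE) = 47/4 ∩ FC · AD = -17/4]
   → F = (41/4, 31/12)

F = (41/4, 31/12)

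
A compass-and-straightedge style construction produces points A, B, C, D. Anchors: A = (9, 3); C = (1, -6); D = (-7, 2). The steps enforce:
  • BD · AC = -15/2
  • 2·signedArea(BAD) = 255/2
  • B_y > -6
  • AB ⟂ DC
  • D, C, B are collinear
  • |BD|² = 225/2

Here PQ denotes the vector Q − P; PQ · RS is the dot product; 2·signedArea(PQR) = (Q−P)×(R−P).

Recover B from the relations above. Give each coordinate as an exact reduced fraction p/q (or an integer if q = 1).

1. B_x = 1/2  [D, C, B are collinear ∩ AB ⟂ DC]
2. B_y = -11/2  [D, C, B are collinear ∩ AB ⟂ DC]
   → B = (1/2, -11/2)

B = (1/2, -11/2)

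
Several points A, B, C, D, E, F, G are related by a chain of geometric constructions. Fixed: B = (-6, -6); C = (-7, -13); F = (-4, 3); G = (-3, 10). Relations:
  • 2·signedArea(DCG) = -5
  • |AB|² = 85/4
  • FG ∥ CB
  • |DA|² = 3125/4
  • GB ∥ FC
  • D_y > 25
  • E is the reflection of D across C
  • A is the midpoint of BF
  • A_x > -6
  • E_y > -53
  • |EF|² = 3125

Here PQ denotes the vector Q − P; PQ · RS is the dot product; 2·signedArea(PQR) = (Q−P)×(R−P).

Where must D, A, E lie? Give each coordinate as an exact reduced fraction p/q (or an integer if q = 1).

1. A_x = -5  [A is the midpoint of BF]
2. A_y = -3/2  [A is the midpoint of BF]
   → A = (-5, -3/2)
3. D_x = 0  [line -23·x + 4·y + -104 = 0 ∩ |DA|² = 3125/4]
4. D_y = 26  [line -23·x + 4·y + -104 = 0 ∩ |DA|² = 3125/4]
   → D = (0, 26)
5. E_x = -14  [E is the reflection of D across C]
6. E_y = -52  [E is the reflection of D across C]
   → E = (-14, -52)

A = (-5, -3/2)
D = (0, 26)
E = (-14, -52)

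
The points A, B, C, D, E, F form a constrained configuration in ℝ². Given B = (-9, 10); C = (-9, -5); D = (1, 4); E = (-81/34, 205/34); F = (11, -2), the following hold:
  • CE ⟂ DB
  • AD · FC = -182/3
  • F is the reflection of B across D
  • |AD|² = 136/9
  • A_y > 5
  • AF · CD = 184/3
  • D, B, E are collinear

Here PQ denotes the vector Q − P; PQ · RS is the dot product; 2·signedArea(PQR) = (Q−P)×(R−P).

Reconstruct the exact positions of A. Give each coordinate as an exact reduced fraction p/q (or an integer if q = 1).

1. A_x = -7/3  [AD · FC = -182/3 ∩ AF · CD = 184/3]
2. A_y = 6  [AD · FC = -182/3 ∩ AF · CD = 184/3]
   → A = (-7/3, 6)

A = (-7/3, 6)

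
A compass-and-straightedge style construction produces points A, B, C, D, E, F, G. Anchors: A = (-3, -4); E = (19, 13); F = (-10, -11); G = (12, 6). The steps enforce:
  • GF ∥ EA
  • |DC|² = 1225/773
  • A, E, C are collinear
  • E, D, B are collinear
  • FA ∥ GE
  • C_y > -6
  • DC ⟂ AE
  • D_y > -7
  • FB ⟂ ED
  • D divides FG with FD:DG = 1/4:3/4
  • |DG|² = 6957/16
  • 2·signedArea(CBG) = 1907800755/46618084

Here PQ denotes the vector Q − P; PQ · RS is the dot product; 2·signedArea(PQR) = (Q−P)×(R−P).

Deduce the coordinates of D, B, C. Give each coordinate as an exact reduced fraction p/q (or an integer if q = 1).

1. D_x = -9/2  [D divides FG with FD:DG = 1/4:3/4]
2. D_y = -27/4  [D divides FG with FD:DG = 1/4:3/4]
   → D = (-9/2, -27/4)
3. B_x = -148005/15077  [E, D, B are collinear ∩ FB ⟂ ED]
4. B_y = -169137/15077  [E, D, B are collinear ∩ FB ⟂ ED]
   → B = (-148005/15077, -169137/15077)
5. C_x = -8147/1546  [A, E, C are collinear ∩ DC ⟂ AE]
6. C_y = -17791/3092  [A, E, C are collinear ∩ DC ⟂ AE]
   → C = (-8147/1546, -17791/3092)

B = (-148005/15077, -169137/15077)
C = (-8147/1546, -17791/3092)
D = (-9/2, -27/4)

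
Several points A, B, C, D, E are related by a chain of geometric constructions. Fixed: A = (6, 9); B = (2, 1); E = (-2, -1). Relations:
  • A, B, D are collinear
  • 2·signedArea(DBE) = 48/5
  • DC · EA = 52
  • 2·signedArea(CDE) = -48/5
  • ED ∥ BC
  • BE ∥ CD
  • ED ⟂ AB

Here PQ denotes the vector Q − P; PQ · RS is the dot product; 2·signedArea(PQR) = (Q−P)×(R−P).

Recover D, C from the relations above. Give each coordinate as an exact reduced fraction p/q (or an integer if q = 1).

C = (22/5, -1/5)
D = (2/5, -11/5)

1. D_x = 2/5  [A, B, D are collinear ∩ ED ⟂ AB]
2. D_y = -11/5  [A, B, D are collinear ∩ ED ⟂ AB]
   → D = (2/5, -11/5)
3. C_x = 22/5  [BE ∥ CD ∩ ED ∥ BC]
4. C_y = -1/5  [BE ∥ CD ∩ ED ∥ BC]
   → C = (22/5, -1/5)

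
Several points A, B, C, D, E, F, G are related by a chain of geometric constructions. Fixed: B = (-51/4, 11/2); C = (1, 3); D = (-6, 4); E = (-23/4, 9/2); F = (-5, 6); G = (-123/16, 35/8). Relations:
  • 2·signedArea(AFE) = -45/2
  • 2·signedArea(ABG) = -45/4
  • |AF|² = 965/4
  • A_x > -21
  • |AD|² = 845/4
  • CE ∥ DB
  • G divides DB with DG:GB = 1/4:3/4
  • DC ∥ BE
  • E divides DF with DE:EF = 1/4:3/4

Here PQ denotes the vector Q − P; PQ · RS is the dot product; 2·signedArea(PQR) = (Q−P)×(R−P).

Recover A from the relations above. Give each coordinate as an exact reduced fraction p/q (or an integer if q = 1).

1. A_x = -41/2  [2·signedArea(ABG) = -45/4 ∩ 2·signedArea(AFE) = -45/2]
2. A_y = 5  [2·signedArea(ABG) = -45/4 ∩ 2·signedArea(AFE) = -45/2]
   → A = (-41/2, 5)

A = (-41/2, 5)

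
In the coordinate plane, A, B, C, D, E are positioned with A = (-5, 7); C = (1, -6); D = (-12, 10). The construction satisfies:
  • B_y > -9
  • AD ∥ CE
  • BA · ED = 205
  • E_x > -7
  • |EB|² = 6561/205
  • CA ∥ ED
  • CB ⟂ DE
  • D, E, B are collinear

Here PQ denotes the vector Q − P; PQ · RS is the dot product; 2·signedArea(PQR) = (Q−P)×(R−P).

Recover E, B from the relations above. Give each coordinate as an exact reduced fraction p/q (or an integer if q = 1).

B = (-744/205, -1668/205)
E = (-6, -3)

1. E_x = -6  [CA ∥ ED ∩ AD ∥ CE]
2. E_y = -3  [CA ∥ ED ∩ AD ∥ CE]
   → E = (-6, -3)
3. B_x = -744/205  [D, E, B are collinear ∩ CB ⟂ DE]
4. B_y = -1668/205  [D, E, B are collinear ∩ CB ⟂ DE]
   → B = (-744/205, -1668/205)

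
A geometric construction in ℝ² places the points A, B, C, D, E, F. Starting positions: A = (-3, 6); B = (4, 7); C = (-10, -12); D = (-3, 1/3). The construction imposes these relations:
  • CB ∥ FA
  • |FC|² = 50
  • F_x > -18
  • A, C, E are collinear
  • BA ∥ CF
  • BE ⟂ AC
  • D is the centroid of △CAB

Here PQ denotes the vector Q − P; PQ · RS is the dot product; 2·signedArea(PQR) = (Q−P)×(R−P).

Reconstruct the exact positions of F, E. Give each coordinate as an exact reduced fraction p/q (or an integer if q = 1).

E = (-650/373, 3444/373)
F = (-17, -13)

1. F_x = -17  [CB ∥ FA ∩ BA ∥ CF]
2. F_y = -13  [CB ∥ FA ∩ BA ∥ CF]
   → F = (-17, -13)
3. E_x = -650/373  [A, C, E are collinear ∩ BE ⟂ AC]
4. E_y = 3444/373  [A, C, E are collinear ∩ BE ⟂ AC]
   → E = (-650/373, 3444/373)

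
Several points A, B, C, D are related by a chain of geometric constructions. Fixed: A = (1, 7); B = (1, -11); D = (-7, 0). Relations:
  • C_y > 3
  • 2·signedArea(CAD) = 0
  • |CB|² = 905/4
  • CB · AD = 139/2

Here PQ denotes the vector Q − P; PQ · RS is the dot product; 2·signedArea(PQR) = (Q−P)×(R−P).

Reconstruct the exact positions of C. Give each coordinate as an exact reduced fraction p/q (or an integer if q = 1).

C = (-3, 7/2)

1. C_x = -3  [2·signedArea(CAD) = 0 ∩ CB · AD = 139/2]
2. C_y = 7/2  [2·signedArea(CAD) = 0 ∩ CB · AD = 139/2]
   → C = (-3, 7/2)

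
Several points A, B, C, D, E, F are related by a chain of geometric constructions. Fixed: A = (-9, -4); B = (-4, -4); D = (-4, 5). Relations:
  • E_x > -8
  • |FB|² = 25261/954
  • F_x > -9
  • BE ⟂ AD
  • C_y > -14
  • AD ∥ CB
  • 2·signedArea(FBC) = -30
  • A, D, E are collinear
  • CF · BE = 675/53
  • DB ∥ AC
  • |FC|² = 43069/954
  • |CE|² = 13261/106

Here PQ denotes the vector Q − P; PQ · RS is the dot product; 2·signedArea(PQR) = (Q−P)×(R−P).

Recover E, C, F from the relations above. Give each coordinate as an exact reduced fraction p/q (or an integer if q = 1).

C = (-9, -13)
E = (-829/106, -199/106)
F = (-2737/318, -667/106)

1. E_x = -829/106  [A, D, E are collinear ∩ BE ⟂ AD]
2. E_y = -199/106  [A, D, E are collinear ∩ BE ⟂ AD]
   → E = (-829/106, -199/106)
3. C_x = -9  [AD ∥ CB ∩ DB ∥ AC]
4. C_y = -13  [AD ∥ CB ∩ DB ∥ AC]
   → C = (-9, -13)
5. F_x = -2737/318  [line 9·x + -5·y + 46 = 0 ∩ |FC|² = 43069/954]
6. F_y = -667/106  [line 9·x + -5·y + 46 = 0 ∩ |FC|² = 43069/954]
   → F = (-2737/318, -667/106)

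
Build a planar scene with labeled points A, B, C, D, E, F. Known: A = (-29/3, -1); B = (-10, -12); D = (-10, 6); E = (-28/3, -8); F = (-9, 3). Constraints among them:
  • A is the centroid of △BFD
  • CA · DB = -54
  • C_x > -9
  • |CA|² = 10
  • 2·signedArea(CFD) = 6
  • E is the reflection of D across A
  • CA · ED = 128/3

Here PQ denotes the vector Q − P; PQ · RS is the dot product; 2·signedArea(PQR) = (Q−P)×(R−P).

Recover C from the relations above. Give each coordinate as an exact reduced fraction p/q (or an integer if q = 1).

C = (-26/3, -4)

1. C_x = -26/3  [CA · DB = -54 ∩ CA · ED = 128/3]
2. C_y = -4  [CA · DB = -54 ∩ CA · ED = 128/3]
   → C = (-26/3, -4)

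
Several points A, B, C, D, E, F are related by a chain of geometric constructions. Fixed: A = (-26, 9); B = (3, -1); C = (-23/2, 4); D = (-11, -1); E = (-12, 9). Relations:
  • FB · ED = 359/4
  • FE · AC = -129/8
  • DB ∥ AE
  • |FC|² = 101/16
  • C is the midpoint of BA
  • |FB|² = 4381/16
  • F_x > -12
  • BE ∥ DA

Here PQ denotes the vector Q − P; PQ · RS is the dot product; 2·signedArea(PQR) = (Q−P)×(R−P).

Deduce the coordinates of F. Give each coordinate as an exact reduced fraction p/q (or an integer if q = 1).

1. F_x = -47/4  [FE · AC = -129/8 ∩ FB · ED = 359/4]
2. F_y = 13/2  [FE · AC = -129/8 ∩ FB · ED = 359/4]
   → F = (-47/4, 13/2)

F = (-47/4, 13/2)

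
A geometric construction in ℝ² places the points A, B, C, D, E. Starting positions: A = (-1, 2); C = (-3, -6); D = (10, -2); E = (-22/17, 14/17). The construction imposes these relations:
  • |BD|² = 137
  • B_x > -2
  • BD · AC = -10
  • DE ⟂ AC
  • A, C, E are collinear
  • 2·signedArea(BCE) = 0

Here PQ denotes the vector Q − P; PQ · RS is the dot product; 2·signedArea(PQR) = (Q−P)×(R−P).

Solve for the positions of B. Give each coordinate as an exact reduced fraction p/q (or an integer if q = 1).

B = (-27/17, -6/17)

1. B_x = -27/17  [2·signedArea(BCE) = 0 ∩ BD · AC = -10]
2. B_y = -6/17  [2·signedArea(BCE) = 0 ∩ BD · AC = -10]
   → B = (-27/17, -6/17)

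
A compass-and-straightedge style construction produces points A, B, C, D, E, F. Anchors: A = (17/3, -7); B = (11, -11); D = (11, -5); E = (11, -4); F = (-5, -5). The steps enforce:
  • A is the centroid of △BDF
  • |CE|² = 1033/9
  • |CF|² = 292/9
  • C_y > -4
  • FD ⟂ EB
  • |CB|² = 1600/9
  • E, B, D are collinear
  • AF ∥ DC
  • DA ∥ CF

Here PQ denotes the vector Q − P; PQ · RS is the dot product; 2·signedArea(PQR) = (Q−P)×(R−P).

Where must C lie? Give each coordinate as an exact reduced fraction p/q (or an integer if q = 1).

1. C_x = 1/3  [DA ∥ CF ∩ AF ∥ DC]
2. C_y = -3  [DA ∥ CF ∩ AF ∥ DC]
   → C = (1/3, -3)

C = (1/3, -3)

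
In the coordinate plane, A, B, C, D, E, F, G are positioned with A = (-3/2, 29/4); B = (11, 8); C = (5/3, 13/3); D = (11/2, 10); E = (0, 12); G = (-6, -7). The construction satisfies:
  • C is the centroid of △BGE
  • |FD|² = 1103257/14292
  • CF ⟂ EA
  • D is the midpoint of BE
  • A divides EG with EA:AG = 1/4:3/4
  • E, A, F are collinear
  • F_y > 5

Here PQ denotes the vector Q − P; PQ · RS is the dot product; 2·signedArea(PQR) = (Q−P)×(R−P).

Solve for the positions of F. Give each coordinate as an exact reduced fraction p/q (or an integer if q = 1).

1. F_x = -814/397  [E, A, F are collinear ∩ CF ⟂ EA]
2. F_y = 6559/1191  [E, A, F are collinear ∩ CF ⟂ EA]
   → F = (-814/397, 6559/1191)

F = (-814/397, 6559/1191)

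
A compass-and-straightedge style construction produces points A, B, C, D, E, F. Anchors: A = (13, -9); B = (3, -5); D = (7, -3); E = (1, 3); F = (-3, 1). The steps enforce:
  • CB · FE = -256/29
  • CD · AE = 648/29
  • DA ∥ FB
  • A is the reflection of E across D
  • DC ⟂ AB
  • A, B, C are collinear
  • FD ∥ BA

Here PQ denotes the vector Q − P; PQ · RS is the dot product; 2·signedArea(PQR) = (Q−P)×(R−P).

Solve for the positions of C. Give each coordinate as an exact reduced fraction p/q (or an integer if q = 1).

1. C_x = 167/29  [A, B, C are collinear ∩ DC ⟂ AB]
2. C_y = -177/29  [A, B, C are collinear ∩ DC ⟂ AB]
   → C = (167/29, -177/29)

C = (167/29, -177/29)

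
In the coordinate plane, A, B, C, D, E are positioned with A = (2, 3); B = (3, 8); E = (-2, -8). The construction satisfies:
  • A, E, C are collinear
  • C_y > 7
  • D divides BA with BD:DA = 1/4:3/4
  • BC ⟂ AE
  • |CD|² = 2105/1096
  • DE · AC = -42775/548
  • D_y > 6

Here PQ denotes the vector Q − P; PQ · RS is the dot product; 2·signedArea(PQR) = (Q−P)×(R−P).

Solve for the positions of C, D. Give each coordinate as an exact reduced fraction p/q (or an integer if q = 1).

C = (510/137, 1060/137)
D = (11/4, 27/4)

1. C_x = 510/137  [A, E, C are collinear ∩ BC ⟂ AE]
2. C_y = 1060/137  [A, E, C are collinear ∩ BC ⟂ AE]
   → C = (510/137, 1060/137)
3. D_x = 11/4  [D divides BA with BD:DA = 1/4:3/4]
4. D_y = 27/4  [D divides BA with BD:DA = 1/4:3/4]
   → D = (11/4, 27/4)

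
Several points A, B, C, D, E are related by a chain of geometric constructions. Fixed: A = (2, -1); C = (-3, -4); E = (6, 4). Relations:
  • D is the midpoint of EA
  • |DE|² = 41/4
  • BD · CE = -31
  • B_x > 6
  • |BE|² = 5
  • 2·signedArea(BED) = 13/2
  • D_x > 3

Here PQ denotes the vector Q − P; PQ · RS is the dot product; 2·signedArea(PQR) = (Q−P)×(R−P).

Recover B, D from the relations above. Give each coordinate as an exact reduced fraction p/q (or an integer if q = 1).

1. D_x = 4  [D is the midpoint of EA]
2. D_y = 3/2  [D is the midpoint of EA]
   → D = (4, 3/2)
3. B_x = 7  [BD · CE = -31 ∩ 2·signedArea(BED) = 13/2]
4. B_y = 2  [BD · CE = -31 ∩ 2·signedArea(BED) = 13/2]
   → B = (7, 2)

B = (7, 2)
D = (4, 3/2)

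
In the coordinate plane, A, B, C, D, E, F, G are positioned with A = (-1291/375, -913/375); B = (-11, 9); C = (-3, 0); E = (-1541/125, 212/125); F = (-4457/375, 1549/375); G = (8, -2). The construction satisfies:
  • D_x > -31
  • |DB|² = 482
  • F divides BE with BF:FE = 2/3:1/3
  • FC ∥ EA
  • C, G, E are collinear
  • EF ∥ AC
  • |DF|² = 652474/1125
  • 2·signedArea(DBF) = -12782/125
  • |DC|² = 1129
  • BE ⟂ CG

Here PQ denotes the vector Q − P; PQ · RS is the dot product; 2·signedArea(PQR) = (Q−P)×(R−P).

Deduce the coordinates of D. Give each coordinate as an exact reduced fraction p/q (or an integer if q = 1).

D = (-30, 20)

1. D_x = -30  [line 1826/375·x + -332/375·y + 12284/75 = 0 ∩ |DB|² = 482]
2. D_y = 20  [line 1826/375·x + -332/375·y + 12284/75 = 0 ∩ |DB|² = 482]
   → D = (-30, 20)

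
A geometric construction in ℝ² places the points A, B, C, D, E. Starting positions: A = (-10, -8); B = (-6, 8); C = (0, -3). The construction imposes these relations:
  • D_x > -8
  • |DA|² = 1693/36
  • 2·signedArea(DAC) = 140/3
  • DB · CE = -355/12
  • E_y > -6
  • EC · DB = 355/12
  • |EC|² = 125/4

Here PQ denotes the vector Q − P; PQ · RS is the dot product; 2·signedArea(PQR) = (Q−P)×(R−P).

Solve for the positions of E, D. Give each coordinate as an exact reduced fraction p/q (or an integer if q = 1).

1. D_x = -7  [line -5·x + 10·y + -50/3 = 0 ∩ |DA|² = 1693/36]
2. D_y = -11/6  [line -5·x + 10·y + -50/3 = 0 ∩ |DA|² = 1693/36]
   → D = (-7, -11/6)
3. E_x = -5  [line -1·x + -59/6·y + -709/12 = 0 ∩ |EC|² = 125/4]
4. E_y = -11/2  [line -1·x + -59/6·y + -709/12 = 0 ∩ |EC|² = 125/4]
   → E = (-5, -11/2)

D = (-7, -11/6)
E = (-5, -11/2)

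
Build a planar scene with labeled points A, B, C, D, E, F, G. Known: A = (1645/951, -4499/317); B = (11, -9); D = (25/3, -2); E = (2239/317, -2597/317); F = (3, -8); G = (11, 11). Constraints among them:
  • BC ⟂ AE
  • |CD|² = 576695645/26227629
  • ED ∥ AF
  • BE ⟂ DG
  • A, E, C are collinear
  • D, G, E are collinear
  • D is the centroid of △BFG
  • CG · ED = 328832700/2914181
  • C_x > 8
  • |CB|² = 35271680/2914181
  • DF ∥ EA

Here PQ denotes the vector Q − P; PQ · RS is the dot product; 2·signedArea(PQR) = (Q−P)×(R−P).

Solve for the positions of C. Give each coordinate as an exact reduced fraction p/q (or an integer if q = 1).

C = (77219/9193, -61489/9193)

1. C_x = 77219/9193  [A, E, C are collinear ∩ BC ⟂ AE]
2. C_y = -61489/9193  [A, E, C are collinear ∩ BC ⟂ AE]
   → C = (77219/9193, -61489/9193)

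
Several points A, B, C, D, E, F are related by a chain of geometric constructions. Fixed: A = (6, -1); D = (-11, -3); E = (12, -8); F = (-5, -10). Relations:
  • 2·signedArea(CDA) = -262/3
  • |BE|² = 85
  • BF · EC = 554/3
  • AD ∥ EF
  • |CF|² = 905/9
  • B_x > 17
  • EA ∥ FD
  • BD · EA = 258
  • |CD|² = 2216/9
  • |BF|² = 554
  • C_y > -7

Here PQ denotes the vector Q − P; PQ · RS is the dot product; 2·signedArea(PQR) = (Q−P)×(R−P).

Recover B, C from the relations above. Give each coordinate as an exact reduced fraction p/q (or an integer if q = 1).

B = (18, -15)
C = (13/3, -19/3)

1. B_x = 18  [line 6·x + -7·y + -213 = 0 ∩ |BF|² = 554]
2. B_y = -15  [line 6·x + -7·y + -213 = 0 ∩ |BF|² = 554]
   → B = (18, -15)
3. C_x = 13/3  [2·signedArea(CDA) = -262/3 ∩ BF · EC = 554/3]
4. C_y = -19/3  [2·signedArea(CDA) = -262/3 ∩ BF · EC = 554/3]
   → C = (13/3, -19/3)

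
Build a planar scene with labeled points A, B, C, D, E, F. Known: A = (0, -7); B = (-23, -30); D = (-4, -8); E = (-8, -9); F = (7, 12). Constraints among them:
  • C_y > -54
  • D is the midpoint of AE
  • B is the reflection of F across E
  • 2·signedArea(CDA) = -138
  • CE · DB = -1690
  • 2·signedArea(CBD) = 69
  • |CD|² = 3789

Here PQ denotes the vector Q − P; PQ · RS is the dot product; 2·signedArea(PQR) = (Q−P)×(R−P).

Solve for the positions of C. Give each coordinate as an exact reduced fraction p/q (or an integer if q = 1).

C = (-46, -53)

1. C_x = -46  [2·signedArea(CDA) = -138 ∩ CE · DB = -1690]
2. C_y = -53  [2·signedArea(CDA) = -138 ∩ CE · DB = -1690]
   → C = (-46, -53)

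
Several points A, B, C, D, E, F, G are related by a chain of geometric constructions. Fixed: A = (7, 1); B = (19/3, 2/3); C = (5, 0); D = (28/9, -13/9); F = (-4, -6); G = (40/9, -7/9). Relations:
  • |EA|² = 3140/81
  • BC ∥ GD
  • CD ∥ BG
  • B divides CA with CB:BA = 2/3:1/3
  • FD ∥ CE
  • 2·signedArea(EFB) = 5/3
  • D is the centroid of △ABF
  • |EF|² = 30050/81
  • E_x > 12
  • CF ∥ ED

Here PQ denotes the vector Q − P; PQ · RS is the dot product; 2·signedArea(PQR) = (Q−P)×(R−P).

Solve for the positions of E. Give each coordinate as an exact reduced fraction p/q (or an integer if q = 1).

1. E_x = 109/9  [CF ∥ ED ∩ FD ∥ CE]
2. E_y = 41/9  [CF ∥ ED ∩ FD ∥ CE]
   → E = (109/9, 41/9)

E = (109/9, 41/9)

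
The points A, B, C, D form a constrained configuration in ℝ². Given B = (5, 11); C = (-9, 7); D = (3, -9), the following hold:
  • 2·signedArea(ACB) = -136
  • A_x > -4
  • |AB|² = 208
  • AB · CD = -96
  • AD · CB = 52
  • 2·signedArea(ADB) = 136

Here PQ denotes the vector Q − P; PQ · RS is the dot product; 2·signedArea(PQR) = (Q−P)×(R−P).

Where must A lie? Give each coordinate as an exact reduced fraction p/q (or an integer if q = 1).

1. A_x = -3  [2·signedArea(ACB) = -136 ∩ AD · CB = 52]
2. A_y = -1  [2·signedArea(ACB) = -136 ∩ AD · CB = 52]
   → A = (-3, -1)

A = (-3, -1)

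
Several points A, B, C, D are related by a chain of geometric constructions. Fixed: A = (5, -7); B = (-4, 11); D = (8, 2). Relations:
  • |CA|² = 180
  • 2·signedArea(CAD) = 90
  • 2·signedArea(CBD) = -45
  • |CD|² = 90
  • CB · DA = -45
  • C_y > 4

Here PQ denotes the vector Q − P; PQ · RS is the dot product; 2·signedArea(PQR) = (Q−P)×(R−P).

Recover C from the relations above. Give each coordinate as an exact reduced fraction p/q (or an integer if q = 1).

C = (-1, 5)

1. C_x = -1  [2·signedArea(CAD) = 90 ∩ CB · DA = -45]
2. C_y = 5  [2·signedArea(CAD) = 90 ∩ CB · DA = -45]
   → C = (-1, 5)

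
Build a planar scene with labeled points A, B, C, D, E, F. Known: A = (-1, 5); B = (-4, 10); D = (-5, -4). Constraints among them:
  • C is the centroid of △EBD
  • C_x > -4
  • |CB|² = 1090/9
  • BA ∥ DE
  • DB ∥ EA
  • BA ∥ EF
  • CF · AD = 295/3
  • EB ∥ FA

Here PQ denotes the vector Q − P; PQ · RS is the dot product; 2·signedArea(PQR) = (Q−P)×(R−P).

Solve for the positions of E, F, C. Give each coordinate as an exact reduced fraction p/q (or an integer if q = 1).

C = (-11/3, -1)
E = (-2, -9)
F = (1, -14)

1. E_x = -2  [DB ∥ EA ∩ BA ∥ DE]
2. E_y = -9  [DB ∥ EA ∩ BA ∥ DE]
   → E = (-2, -9)
3. F_x = 1  [EB ∥ FA ∩ BA ∥ EF]
4. F_y = -14  [EB ∥ FA ∩ BA ∥ EF]
   → F = (1, -14)
5. C_x = -11/3  [C is the centroid of △EBD]
6. C_y = -1  [C is the centroid of △EBD]
   → C = (-11/3, -1)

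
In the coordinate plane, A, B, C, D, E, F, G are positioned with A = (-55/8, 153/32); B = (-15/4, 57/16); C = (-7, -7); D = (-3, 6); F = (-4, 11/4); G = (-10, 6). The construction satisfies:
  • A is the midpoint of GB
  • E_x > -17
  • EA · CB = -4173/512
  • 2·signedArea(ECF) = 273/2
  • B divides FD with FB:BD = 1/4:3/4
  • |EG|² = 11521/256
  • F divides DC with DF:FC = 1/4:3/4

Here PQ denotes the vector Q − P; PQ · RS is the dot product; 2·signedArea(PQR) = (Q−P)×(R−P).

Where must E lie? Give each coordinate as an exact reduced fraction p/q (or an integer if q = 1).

1. E_x = -65/4  [2·signedArea(ECF) = 273/2 ∩ EA · CB = -4173/512]
2. E_y = 135/16  [2·signedArea(ECF) = 273/2 ∩ EA · CB = -4173/512]
   → E = (-65/4, 135/16)

E = (-65/4, 135/16)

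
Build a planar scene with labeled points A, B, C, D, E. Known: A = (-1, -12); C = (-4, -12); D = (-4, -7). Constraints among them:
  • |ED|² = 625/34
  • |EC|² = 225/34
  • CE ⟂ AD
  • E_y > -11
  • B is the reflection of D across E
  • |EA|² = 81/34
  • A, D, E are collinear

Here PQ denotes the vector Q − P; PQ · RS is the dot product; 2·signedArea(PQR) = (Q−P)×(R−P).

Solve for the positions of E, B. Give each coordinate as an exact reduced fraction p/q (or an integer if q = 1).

1. E_x = -61/34  [A, D, E are collinear ∩ CE ⟂ AD]
2. E_y = -363/34  [A, D, E are collinear ∩ CE ⟂ AD]
   → E = (-61/34, -363/34)
3. B_x = 7/17  [B is the reflection of D across E]
4. B_y = -244/17  [B is the reflection of D across E]
   → B = (7/17, -244/17)

B = (7/17, -244/17)
E = (-61/34, -363/34)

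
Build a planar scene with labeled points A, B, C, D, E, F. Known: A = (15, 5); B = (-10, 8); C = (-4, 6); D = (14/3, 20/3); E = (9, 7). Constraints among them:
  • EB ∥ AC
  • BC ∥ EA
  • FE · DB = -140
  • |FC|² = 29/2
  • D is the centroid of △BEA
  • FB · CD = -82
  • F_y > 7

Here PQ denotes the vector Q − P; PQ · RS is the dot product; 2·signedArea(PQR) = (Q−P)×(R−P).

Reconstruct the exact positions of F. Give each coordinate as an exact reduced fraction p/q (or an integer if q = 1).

1. F_x = -1/2  [FB · CD = -82 ∩ FE · DB = -140]
2. F_y = 15/2  [FB · CD = -82 ∩ FE · DB = -140]
   → F = (-1/2, 15/2)

F = (-1/2, 15/2)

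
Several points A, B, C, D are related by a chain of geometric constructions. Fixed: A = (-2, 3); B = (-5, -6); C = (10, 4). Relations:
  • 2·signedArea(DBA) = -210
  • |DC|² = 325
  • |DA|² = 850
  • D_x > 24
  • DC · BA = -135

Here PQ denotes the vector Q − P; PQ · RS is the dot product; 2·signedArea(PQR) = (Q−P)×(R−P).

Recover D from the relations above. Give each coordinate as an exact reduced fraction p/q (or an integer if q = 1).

D = (25, 14)

1. D_x = 25  [DC · BA = -135 ∩ 2·signedArea(DBA) = -210]
2. D_y = 14  [DC · BA = -135 ∩ 2·signedArea(DBA) = -210]
   → D = (25, 14)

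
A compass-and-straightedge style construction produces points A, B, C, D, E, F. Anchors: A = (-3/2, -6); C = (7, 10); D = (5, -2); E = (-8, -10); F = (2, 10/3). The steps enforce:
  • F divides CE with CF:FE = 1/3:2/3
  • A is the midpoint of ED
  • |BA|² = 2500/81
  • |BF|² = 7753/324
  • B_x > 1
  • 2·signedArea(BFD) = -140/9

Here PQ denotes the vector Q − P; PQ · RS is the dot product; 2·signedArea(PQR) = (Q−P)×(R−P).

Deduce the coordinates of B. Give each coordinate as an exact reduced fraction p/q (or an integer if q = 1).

1. B_x = 11/6  [line 16/3·x + 3·y + -46/9 = 0 ∩ |BF|² = 7753/324]
2. B_y = -14/9  [line 16/3·x + 3·y + -46/9 = 0 ∩ |BF|² = 7753/324]
   → B = (11/6, -14/9)

B = (11/6, -14/9)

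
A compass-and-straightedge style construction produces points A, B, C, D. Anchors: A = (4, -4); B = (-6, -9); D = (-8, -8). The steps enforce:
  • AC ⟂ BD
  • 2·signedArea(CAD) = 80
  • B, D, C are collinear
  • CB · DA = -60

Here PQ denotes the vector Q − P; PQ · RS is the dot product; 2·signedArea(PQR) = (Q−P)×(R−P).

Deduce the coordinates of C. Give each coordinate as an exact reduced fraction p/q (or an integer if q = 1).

C = (0, -12)

1. C_x = 0  [B, D, C are collinear ∩ AC ⟂ BD]
2. C_y = -12  [B, D, C are collinear ∩ AC ⟂ BD]
   → C = (0, -12)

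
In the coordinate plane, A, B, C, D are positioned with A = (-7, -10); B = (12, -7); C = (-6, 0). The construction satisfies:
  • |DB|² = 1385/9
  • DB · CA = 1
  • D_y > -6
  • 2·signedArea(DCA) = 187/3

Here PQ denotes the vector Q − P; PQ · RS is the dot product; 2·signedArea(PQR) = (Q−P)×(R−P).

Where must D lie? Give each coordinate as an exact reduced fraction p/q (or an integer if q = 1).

1. D_x = -1/3  [DB · CA = 1 ∩ 2·signedArea(DCA) = 187/3]
2. D_y = -17/3  [DB · CA = 1 ∩ 2·signedArea(DCA) = 187/3]
   → D = (-1/3, -17/3)

D = (-1/3, -17/3)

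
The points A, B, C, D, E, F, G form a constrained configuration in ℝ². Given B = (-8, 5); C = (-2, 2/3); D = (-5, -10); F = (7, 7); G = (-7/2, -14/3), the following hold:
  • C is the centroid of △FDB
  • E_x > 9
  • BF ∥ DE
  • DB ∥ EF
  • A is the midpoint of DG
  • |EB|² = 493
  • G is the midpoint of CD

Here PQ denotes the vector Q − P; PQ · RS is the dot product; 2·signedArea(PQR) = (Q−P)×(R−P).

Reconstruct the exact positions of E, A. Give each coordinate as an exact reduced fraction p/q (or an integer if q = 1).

1. E_x = 10  [DB ∥ EF ∩ BF ∥ DE]
2. E_y = -8  [DB ∥ EF ∩ BF ∥ DE]
   → E = (10, -8)
3. A_x = -17/4  [A is the midpoint of DG]
4. A_y = -22/3  [A is the midpoint of DG]
   → A = (-17/4, -22/3)

A = (-17/4, -22/3)
E = (10, -8)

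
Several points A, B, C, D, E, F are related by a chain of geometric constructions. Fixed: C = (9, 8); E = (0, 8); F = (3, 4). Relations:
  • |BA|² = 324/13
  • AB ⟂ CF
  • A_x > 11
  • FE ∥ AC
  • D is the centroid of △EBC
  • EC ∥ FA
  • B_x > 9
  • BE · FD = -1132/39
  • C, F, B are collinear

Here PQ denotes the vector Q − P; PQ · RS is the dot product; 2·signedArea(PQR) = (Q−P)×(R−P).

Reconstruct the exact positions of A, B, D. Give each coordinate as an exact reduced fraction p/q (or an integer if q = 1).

A = (12, 4)
B = (120/13, 106/13)
D = (79/13, 314/39)

1. A_x = 12  [FE ∥ AC ∩ EC ∥ FA]
2. A_y = 4  [FE ∥ AC ∩ EC ∥ FA]
   → A = (12, 4)
3. B_x = 120/13  [C, F, B are collinear ∩ AB ⟂ CF]
4. B_y = 106/13  [C, F, B are collinear ∩ AB ⟂ CF]
   → B = (120/13, 106/13)
5. D_x = 79/13  [D is the centroid of △EBC]
6. D_y = 314/39  [D is the centroid of △EBC]
   → D = (79/13, 314/39)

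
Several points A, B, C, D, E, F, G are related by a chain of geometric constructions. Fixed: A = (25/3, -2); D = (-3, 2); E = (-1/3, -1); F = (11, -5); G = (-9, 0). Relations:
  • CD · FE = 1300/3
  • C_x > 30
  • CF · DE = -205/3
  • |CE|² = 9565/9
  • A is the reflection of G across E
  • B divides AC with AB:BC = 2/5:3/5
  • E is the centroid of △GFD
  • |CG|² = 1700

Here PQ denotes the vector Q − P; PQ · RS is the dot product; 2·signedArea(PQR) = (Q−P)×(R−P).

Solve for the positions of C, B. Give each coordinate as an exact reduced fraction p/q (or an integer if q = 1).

1. C_x = 31  [CD · FE = 1300/3 ∩ CF · DE = -205/3]
2. C_y = -10  [CD · FE = 1300/3 ∩ CF · DE = -205/3]
   → C = (31, -10)
3. B_x = 87/5  [B divides AC with AB:BC = 2/5:3/5]
4. B_y = -26/5  [B divides AC with AB:BC = 2/5:3/5]
   → B = (87/5, -26/5)

B = (87/5, -26/5)
C = (31, -10)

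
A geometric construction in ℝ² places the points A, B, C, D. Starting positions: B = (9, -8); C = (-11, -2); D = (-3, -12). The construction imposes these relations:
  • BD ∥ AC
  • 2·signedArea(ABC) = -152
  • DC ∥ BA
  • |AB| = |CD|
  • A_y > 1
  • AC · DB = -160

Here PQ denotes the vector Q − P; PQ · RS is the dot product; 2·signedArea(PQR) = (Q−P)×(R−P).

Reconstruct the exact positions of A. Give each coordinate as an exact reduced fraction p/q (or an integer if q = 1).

A = (1, 2)

1. A_x = 1  [BD ∥ AC ∩ DC ∥ BA]
2. A_y = 2  [BD ∥ AC ∩ DC ∥ BA]
   → A = (1, 2)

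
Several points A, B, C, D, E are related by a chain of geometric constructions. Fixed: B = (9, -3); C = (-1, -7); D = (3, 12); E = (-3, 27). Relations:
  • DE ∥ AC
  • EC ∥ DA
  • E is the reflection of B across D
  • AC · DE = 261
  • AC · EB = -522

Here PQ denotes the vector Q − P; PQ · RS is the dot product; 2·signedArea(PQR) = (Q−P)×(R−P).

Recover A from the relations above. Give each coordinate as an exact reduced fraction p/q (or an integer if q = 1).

A = (5, -22)

1. A_x = 5  [DE ∥ AC ∩ EC ∥ DA]
2. A_y = -22  [DE ∥ AC ∩ EC ∥ DA]
   → A = (5, -22)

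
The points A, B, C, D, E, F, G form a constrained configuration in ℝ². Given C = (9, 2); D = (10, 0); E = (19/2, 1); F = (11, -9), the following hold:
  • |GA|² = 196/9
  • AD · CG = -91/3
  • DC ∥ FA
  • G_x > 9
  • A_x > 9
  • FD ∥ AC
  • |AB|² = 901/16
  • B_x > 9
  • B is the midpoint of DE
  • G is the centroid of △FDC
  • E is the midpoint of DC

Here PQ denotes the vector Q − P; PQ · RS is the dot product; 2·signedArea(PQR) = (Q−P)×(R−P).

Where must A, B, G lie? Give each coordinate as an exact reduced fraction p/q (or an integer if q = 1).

A = (10, -7)
B = (39/4, 1/2)
G = (10, -7/3)

1. A_x = 10  [FD ∥ AC ∩ DC ∥ FA]
2. A_y = -7  [FD ∥ AC ∩ DC ∥ FA]
   → A = (10, -7)
3. B_x = 39/4  [B is the midpoint of DE]
4. B_y = 1/2  [B is the midpoint of DE]
   → B = (39/4, 1/2)
5. G_x = 10  [G is the centroid of △FDC]
6. G_y = -7/3  [G is the centroid of △FDC]
   → G = (10, -7/3)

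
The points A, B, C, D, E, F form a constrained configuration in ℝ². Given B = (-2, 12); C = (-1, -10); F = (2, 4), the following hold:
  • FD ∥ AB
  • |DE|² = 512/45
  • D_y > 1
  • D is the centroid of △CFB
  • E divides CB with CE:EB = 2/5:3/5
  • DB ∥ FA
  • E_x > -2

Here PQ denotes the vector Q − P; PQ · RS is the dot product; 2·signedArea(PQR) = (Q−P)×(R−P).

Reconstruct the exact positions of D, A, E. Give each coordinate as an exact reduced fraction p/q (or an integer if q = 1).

1. D_x = -1/3  [D is the centroid of △CFB]
2. D_y = 2  [D is the centroid of △CFB]
   → D = (-1/3, 2)
3. A_x = 1/3  [FD ∥ AB ∩ DB ∥ FA]
4. A_y = 14  [FD ∥ AB ∩ DB ∥ FA]
   → A = (1/3, 14)
5. E_x = -7/5  [E divides CB with CE:EB = 2/5:3/5]
6. E_y = -6/5  [E divides CB with CE:EB = 2/5:3/5]
   → E = (-7/5, -6/5)

A = (1/3, 14)
D = (-1/3, 2)
E = (-7/5, -6/5)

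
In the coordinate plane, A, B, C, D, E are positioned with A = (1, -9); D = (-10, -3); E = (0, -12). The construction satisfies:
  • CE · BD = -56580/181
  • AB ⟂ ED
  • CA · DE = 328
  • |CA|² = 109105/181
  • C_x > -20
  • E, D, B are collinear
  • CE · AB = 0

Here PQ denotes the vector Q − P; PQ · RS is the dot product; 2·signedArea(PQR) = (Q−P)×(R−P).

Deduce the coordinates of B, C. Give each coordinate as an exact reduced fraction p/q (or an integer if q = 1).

1. B_x = -170/181  [E, D, B are collinear ∩ AB ⟂ ED]
2. B_y = -2019/181  [E, D, B are collinear ∩ AB ⟂ ED]
   → B = (-170/181, -2019/181)
3. C_x = -3450/181  [CE · AB = 0 ∩ CE · BD = -56580/181]
4. C_y = 933/181  [CE · AB = 0 ∩ CE · BD = -56580/181]
   → C = (-3450/181, 933/181)

B = (-170/181, -2019/181)
C = (-3450/181, 933/181)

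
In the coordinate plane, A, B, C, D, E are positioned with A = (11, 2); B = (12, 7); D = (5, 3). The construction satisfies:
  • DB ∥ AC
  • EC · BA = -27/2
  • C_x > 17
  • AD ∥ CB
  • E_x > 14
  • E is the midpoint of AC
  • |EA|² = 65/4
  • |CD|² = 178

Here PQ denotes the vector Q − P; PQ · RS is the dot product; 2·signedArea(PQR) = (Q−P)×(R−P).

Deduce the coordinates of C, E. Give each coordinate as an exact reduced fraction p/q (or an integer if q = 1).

1. C_x = 18  [AD ∥ CB ∩ DB ∥ AC]
2. C_y = 6  [AD ∥ CB ∩ DB ∥ AC]
   → C = (18, 6)
3. E_x = 29/2  [E is the midpoint of AC]
4. E_y = 4  [E is the midpoint of AC]
   → E = (29/2, 4)

C = (18, 6)
E = (29/2, 4)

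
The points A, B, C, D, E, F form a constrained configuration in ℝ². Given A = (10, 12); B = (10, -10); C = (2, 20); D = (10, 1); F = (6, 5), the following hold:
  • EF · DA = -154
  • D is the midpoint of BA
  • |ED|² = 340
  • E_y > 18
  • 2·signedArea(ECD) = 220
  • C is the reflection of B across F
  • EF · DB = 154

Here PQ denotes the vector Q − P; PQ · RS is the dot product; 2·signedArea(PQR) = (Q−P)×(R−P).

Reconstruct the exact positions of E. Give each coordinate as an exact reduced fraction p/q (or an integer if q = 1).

E = (14, 19)

1. E_x = 14  [2·signedArea(ECD) = 220 ∩ EF · DB = 154]
2. E_y = 19  [2·signedArea(ECD) = 220 ∩ EF · DB = 154]
   → E = (14, 19)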